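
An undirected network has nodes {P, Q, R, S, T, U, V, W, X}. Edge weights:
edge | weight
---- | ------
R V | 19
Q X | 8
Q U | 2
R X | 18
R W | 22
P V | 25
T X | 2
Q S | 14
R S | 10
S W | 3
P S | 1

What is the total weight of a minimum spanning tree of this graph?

Prim's algorithm from R:
Step 1: cheapest edge leaving the tree is R S (10); add S.
Step 2: cheapest edge leaving the tree is P S (1); add P.
Step 3: cheapest edge leaving the tree is S W (3); add W.
Step 4: cheapest edge leaving the tree is Q S (14); add Q.
Step 5: cheapest edge leaving the tree is Q U (2); add U.
Step 6: cheapest edge leaving the tree is Q X (8); add X.
Step 7: cheapest edge leaving the tree is T X (2); add T.
Step 8: cheapest edge leaving the tree is R V (19); add V.
MST edges: R S, P S, S W, Q S, Q U, Q X, T X, R V; total weight 10+1+3+14+2+8+2+19 = 59.

59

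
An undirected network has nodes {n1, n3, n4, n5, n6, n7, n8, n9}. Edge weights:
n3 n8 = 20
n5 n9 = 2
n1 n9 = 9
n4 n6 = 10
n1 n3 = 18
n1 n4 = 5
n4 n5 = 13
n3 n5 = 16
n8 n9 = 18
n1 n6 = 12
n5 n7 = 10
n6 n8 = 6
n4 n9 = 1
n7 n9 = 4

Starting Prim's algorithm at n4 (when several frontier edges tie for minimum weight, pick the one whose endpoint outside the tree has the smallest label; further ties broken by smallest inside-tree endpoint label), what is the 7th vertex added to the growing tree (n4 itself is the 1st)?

Prim, starting at n4.
Step 1: cheapest edge leaving the tree is n4 n9 (1); add n9.
Step 2: cheapest edge leaving the tree is n5 n9 (2); add n5.
Step 3: cheapest edge leaving the tree is n7 n9 (4); add n7.
Step 4: cheapest edge leaving the tree is n1 n4 (5); add n1.
Step 5: cheapest edge leaving the tree is n4 n6 (10); add n6.
Step 6: cheapest edge leaving the tree is n6 n8 (6); add n8.
Step 7: cheapest edge leaving the tree is n3 n5 (16); add n3.
Vertex order: n4, n9, n5, n7, n1, n6, n8, n3. The 7th vertex is n8.

n8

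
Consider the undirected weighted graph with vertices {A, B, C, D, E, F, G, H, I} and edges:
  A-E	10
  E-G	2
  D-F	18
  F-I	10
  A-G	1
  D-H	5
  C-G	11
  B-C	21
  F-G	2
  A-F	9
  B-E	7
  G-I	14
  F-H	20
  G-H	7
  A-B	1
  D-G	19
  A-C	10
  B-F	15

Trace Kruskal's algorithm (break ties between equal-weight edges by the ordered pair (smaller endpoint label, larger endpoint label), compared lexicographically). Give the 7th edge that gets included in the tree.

A-C

Kruskal: consider edges lightest-first.
A-B (1): add — endpoints in different components.
A-G (1): add — endpoints in different components.
E-G (2): add — endpoints in different components.
F-G (2): add — endpoints in different components.
D-H (5): add — endpoints in different components.
B-E (7): skip — B and E already connected.
G-H (7): add — endpoints in different components.
A-F (9): skip — A and F already connected.
A-C (10): add — endpoints in different components.
A-E (10): skip — A and E already connected.
F-I (10): add — endpoints in different components.
The 7th edge added is A-C.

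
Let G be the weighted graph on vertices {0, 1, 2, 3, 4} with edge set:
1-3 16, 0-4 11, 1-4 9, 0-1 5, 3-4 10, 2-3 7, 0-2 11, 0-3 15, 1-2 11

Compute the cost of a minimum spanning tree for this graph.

31

Kruskal: consider edges lightest-first.
0-1 (5): add — endpoints in different components.
2-3 (7): add — endpoints in different components.
1-4 (9): add — endpoints in different components.
3-4 (10): add — endpoints in different components.
MST edges: 0-1, 2-3, 1-4, 3-4; total weight 5+7+9+10 = 31.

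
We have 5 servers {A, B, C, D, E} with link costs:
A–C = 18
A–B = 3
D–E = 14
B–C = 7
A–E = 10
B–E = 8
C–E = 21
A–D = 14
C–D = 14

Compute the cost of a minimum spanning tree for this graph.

32

Grow the tree from B using Prim:
Step 1: frontier [A–B 3, B–C 7, B–E 8] → take A–B (3); add A.
Step 2: frontier [A–E 10, A–D 14, A–C 18, B–C 7, B–E 8] → take B–C (7); add C.
Step 3: frontier [A–E 10, A–D 14, B–E 8, C–D 14, C–E 21] → take B–E (8); add E.
Step 4: frontier [A–D 14, C–D 14, D–E 14] → take A–D (14); add D.
MST edges: A–B, B–C, B–E, A–D; total weight 3+7+8+14 = 32.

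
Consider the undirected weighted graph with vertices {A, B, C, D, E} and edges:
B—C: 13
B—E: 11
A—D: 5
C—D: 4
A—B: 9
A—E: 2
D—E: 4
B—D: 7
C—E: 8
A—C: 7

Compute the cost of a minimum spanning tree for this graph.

Grow the tree from A using Prim:
Step 1: frontier [A—E 2, A—D 5, A—C 7, A—B 9] → take A—E (2); add E.
Step 2: frontier [A—D 5, A—C 7, A—B 9, D—E 4, C—E 8, B—E 11] → take D—E (4); add D.
Step 3: frontier [A—C 7, A—B 9, C—D 4, B—D 7, C—E 8, B—E 11] → take C—D (4); add C.
Step 4: frontier [A—B 9, B—C 13, B—D 7, B—E 11] → take B—D (7); add B.
MST edges: A—E, D—E, C—D, B—D; total weight 2+4+4+7 = 17.

17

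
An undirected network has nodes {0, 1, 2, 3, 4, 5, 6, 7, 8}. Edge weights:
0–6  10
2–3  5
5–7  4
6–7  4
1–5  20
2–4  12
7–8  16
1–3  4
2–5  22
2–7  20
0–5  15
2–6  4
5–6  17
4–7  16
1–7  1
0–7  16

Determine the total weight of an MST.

55

Kruskal's algorithm — process edges by increasing weight (ties by edge label):
1–7 (1): add — endpoints in different components.
1–3 (4): add — endpoints in different components.
2–6 (4): add — endpoints in different components.
5–7 (4): add — endpoints in different components.
6–7 (4): add — endpoints in different components.
2–3 (5): skip — 2 and 3 already connected.
0–6 (10): add — endpoints in different components.
2–4 (12): add — endpoints in different components.
0–5 (15): skip — 0 and 5 already connected.
0–7 (16): skip — 0 and 7 already connected.
4–7 (16): skip — 4 and 7 already connected.
7–8 (16): add — endpoints in different components.
MST edges: 1–7, 1–3, 2–6, 5–7, 6–7, 0–6, 2–4, 7–8; total weight 1+4+4+4+4+10+12+16 = 55.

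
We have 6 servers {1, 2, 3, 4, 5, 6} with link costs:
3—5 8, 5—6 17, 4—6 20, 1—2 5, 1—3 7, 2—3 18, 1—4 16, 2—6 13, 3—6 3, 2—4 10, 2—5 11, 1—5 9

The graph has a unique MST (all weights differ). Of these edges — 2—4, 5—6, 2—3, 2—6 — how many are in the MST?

1

Kruskal's algorithm — process edges by increasing weight (ties by edge label):
3—6 (3): add. Components now {1} {2} {3,6} {4} {5}
1—2 (5): add. Components now {1,2} {3,6} {4} {5}
1—3 (7): add. Components now {1,2,3,6} {4} {5}
3—5 (8): add. Components now {1,2,3,5,6} {4}
1—5 (9): skip — 1 and 5 already connected.
2—4 (10): add. Components now {1,2,3,4,5,6}
MST edge set: {3—6, 1—2, 1—3, 3—5, 2—4}.
Of the listed edges, {2—4} are in the MST → 1.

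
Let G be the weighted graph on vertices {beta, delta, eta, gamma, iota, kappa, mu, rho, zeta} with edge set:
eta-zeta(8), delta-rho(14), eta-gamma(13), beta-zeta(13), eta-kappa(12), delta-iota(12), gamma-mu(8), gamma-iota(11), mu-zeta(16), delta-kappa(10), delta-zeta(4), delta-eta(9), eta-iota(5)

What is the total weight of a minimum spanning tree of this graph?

Grow the tree from beta using Prim:
Step 1: cheapest edge leaving the tree is beta-zeta (13); add zeta.
Step 2: cheapest edge leaving the tree is delta-zeta (4); add delta.
Step 3: cheapest edge leaving the tree is eta-zeta (8); add eta.
Step 4: cheapest edge leaving the tree is eta-iota (5); add iota.
Step 5: cheapest edge leaving the tree is delta-kappa (10); add kappa.
Step 6: cheapest edge leaving the tree is gamma-iota (11); add gamma.
Step 7: cheapest edge leaving the tree is gamma-mu (8); add mu.
Step 8: cheapest edge leaving the tree is delta-rho (14); add rho.
MST edges: beta-zeta, delta-zeta, eta-zeta, eta-iota, delta-kappa, gamma-iota, gamma-mu, delta-rho; total weight 13+4+8+5+10+11+8+14 = 73.

73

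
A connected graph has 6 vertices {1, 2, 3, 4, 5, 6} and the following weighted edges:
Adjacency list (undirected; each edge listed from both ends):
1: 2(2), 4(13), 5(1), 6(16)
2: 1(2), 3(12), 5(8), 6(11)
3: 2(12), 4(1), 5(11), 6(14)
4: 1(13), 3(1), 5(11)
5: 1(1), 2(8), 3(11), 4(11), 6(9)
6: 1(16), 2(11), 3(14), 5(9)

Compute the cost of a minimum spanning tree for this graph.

24

Kruskal's algorithm — process edges by increasing weight (ties by edge label):
1-5 (1): add. Components now {1,5} {2} {3} {4} {6}
3-4 (1): add. Components now {1,5} {2} {3,4} {6}
1-2 (2): add. Components now {1,2,5} {3,4} {6}
2-5 (8): skip — 2 and 5 already connected.
5-6 (9): add. Components now {1,2,5,6} {3,4}
2-6 (11): skip — 2 and 6 already connected.
3-5 (11): add. Components now {1,2,3,4,5,6}
MST edges: 1-5, 3-4, 1-2, 5-6, 3-5; total weight 1+1+2+9+11 = 24.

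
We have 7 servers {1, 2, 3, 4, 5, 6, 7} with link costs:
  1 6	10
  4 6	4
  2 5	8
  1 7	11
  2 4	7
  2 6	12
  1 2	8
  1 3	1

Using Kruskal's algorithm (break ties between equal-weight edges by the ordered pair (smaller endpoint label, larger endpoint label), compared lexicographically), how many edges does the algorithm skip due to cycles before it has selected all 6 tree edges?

1

Kruskal's algorithm — process edges by increasing weight (ties by edge label):
1 3 (1): add. Components now {1,3} {2} {4} {5} {6} {7}
4 6 (4): add. Components now {1,3} {2} {4,6} {5} {7}
2 4 (7): add. Components now {1,3} {2,4,6} {5} {7}
1 2 (8): add. Components now {1,2,3,4,6} {5} {7}
2 5 (8): add. Components now {1,2,3,4,5,6} {7}
1 6 (10): skip — 1 and 6 already connected.
1 7 (11): add. Components now {1,2,3,4,5,6,7}
Edges rejected before the tree was complete: 1.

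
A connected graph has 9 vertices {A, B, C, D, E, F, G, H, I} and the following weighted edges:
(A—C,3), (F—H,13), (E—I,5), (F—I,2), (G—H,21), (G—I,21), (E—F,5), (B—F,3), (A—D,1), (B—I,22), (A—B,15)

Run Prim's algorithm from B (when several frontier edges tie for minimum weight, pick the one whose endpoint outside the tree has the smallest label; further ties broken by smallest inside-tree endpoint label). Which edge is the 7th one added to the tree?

Prim, starting at B.
Step 1: cheapest edge leaving the tree is B—F (3); add F.
Step 2: cheapest edge leaving the tree is F—I (2); add I.
Step 3: cheapest edge leaving the tree is E—F (5); add E.
Step 4: cheapest edge leaving the tree is F—H (13); add H.
Step 5: cheapest edge leaving the tree is A—B (15); add A.
Step 6: cheapest edge leaving the tree is A—D (1); add D.
Step 7: cheapest edge leaving the tree is A—C (3); add C.
Step 8: cheapest edge leaving the tree is G—H (21); add G.
The 7th edge added is A—C.

A-C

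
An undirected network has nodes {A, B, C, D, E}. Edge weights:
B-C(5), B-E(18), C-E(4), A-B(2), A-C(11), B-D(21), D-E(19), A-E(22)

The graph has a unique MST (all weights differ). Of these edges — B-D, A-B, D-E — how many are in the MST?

2

Sort edges by weight, then run Kruskal:
A-B (2): add — endpoints in different components.
C-E (4): add — endpoints in different components.
B-C (5): add — endpoints in different components.
A-C (11): skip — A and C already connected.
B-E (18): skip — B and E already connected.
D-E (19): add — endpoints in different components.
MST edge set: {A-B, C-E, B-C, D-E}.
Of the listed edges, {A-B, D-E} are in the MST → 2.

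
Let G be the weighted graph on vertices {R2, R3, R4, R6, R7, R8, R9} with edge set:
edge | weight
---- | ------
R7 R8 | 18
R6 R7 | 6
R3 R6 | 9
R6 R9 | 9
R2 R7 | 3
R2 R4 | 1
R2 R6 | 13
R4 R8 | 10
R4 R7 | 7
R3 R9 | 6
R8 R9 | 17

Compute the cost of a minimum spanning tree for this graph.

Grow the tree from R7 using Prim:
Step 1: cheapest edge leaving the tree is R2 R7 (3); add R2.
Step 2: cheapest edge leaving the tree is R2 R4 (1); add R4.
Step 3: cheapest edge leaving the tree is R6 R7 (6); add R6.
Step 4: cheapest edge leaving the tree is R3 R6 (9); add R3.
Step 5: cheapest edge leaving the tree is R3 R9 (6); add R9.
Step 6: cheapest edge leaving the tree is R4 R8 (10); add R8.
MST edges: R2 R7, R2 R4, R6 R7, R3 R6, R3 R9, R4 R8; total weight 3+1+6+9+6+10 = 35.

35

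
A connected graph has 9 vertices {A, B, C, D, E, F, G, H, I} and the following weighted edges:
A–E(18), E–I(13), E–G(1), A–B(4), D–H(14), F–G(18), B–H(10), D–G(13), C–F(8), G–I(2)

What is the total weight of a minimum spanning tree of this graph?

Grow the tree from I using Prim:
Step 1: cheapest edge leaving the tree is G–I (2); add G.
Step 2: cheapest edge leaving the tree is E–G (1); add E.
Step 3: cheapest edge leaving the tree is D–G (13); add D.
Step 4: cheapest edge leaving the tree is D–H (14); add H.
Step 5: cheapest edge leaving the tree is B–H (10); add B.
Step 6: cheapest edge leaving the tree is A–B (4); add A.
Step 7: cheapest edge leaving the tree is F–G (18); add F.
Step 8: cheapest edge leaving the tree is C–F (8); add C.
MST edges: G–I, E–G, D–G, D–H, B–H, A–B, F–G, C–F; total weight 2+1+13+14+10+4+18+8 = 70.

70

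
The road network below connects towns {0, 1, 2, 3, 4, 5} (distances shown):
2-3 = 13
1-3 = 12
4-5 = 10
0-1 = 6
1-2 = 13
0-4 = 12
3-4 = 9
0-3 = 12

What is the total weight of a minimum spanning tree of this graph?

Sort edges by weight, then run Kruskal:
0-1 (6): add — endpoints in different components.
3-4 (9): add — endpoints in different components.
4-5 (10): add — endpoints in different components.
0-3 (12): add — endpoints in different components.
0-4 (12): skip — 0 and 4 already connected.
1-3 (12): skip — 1 and 3 already connected.
1-2 (13): add — endpoints in different components.
MST edges: 0-1, 3-4, 4-5, 0-3, 1-2; total weight 6+9+10+12+13 = 50.

50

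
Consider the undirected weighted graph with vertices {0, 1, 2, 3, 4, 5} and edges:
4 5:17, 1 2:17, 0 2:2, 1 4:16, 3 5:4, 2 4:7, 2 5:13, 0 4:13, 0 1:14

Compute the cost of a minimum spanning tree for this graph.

Grow the tree from 0 using Prim:
Step 1: frontier [0 2 2, 0 4 13, 0 1 14] → take 0 2 (2); add 2.
Step 2: frontier [0 4 13, 0 1 14, 2 4 7, 2 5 13, 1 2 17] → take 2 4 (7); add 4.
Step 3: frontier [0 1 14, 2 5 13, 1 2 17, 1 4 16, 4 5 17] → take 2 5 (13); add 5.
Step 4: frontier [0 1 14, 1 2 17, 1 4 16, 3 5 4] → take 3 5 (4); add 3.
Step 5: frontier [0 1 14, 1 2 17, 1 4 16] → take 0 1 (14); add 1.
MST edges: 0 2, 2 4, 2 5, 3 5, 0 1; total weight 2+7+13+4+14 = 40.

40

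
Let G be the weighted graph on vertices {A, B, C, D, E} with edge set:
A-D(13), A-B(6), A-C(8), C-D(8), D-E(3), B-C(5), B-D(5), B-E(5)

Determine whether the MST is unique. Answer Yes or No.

Kruskal's algorithm — process edges by increasing weight (ties by edge label):
D-E (3): add — endpoints in different components.
B-C (5): add — endpoints in different components.
B-D (5): add — endpoints in different components.
B-E (5): skip — B and E already connected.
A-B (6): add — endpoints in different components.
Non-tree edge B-E has weight 5, equal to the heaviest edge on its tree cycle — swapping gives another MST of the same weight. Not unique.

No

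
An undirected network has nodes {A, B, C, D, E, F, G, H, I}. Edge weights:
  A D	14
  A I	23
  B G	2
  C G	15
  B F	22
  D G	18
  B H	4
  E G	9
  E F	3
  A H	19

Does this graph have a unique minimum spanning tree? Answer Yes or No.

Yes

Kruskal's algorithm — process edges by increasing weight (ties by edge label):
B G (2): add — endpoints in different components.
E F (3): add — endpoints in different components.
B H (4): add — endpoints in different components.
E G (9): add — endpoints in different components.
A D (14): add — endpoints in different components.
C G (15): add — endpoints in different components.
D G (18): add — endpoints in different components.
A H (19): skip — A and H already connected.
B F (22): skip — B and F already connected.
A I (23): add — endpoints in different components.
Every non-tree edge has weight strictly greater than the heaviest edge on the tree path between its endpoints, so the MST is unique.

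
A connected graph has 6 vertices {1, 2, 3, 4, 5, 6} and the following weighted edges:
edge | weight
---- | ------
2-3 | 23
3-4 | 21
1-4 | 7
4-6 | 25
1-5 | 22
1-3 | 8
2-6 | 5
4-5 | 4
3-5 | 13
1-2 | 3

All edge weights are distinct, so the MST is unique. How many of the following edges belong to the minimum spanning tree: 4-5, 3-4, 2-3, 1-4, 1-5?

Kruskal: consider edges lightest-first.
1-2 (3): add — endpoints in different components.
4-5 (4): add — endpoints in different components.
2-6 (5): add — endpoints in different components.
1-4 (7): add — endpoints in different components.
1-3 (8): add — endpoints in different components.
MST edge set: {1-2, 4-5, 2-6, 1-4, 1-3}.
Of the listed edges, {4-5, 1-4} are in the MST → 2.

2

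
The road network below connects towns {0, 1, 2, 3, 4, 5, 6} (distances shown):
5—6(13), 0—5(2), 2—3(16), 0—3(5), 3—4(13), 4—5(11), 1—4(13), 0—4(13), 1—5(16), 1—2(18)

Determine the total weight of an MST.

Sort edges by weight, then run Kruskal:
0—5 (2): add. Components now {0,5} {1} {2} {3} {4} {6}
0—3 (5): add. Components now {0,3,5} {1} {2} {4} {6}
4—5 (11): add. Components now {0,3,4,5} {1} {2} {6}
0—4 (13): skip — 0 and 4 already connected.
1—4 (13): add. Components now {0,1,3,4,5} {2} {6}
3—4 (13): skip — 3 and 4 already connected.
5—6 (13): add. Components now {0,1,3,4,5,6} {2}
1—5 (16): skip — 1 and 5 already connected.
2—3 (16): add. Components now {0,1,2,3,4,5,6}
MST edges: 0—5, 0—3, 4—5, 1—4, 5—6, 2—3; total weight 2+5+11+13+13+16 = 60.

60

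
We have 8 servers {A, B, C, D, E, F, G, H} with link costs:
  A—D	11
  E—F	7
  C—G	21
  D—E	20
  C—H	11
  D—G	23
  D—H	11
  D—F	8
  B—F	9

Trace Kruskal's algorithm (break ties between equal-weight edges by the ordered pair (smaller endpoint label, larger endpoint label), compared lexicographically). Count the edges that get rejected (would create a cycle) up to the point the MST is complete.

1

Sort edges by weight, then run Kruskal:
E—F (7): add — endpoints in different components.
D—F (8): add — endpoints in different components.
B—F (9): add — endpoints in different components.
A—D (11): add — endpoints in different components.
C—H (11): add — endpoints in different components.
D—H (11): add — endpoints in different components.
D—E (20): skip — D and E already connected.
C—G (21): add — endpoints in different components.
Edges rejected before the tree was complete: 1.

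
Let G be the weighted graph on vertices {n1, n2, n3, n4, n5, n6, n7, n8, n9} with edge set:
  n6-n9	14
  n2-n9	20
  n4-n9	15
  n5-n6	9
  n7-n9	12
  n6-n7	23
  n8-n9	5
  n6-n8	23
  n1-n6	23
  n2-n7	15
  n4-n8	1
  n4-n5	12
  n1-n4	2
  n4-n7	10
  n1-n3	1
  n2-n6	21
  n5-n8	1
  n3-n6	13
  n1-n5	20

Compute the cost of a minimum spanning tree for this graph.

44

Grow the tree from n7 using Prim:
Step 1: cheapest edge leaving the tree is n4-n7 (10); add n4.
Step 2: cheapest edge leaving the tree is n4-n8 (1); add n8.
Step 3: cheapest edge leaving the tree is n5-n8 (1); add n5.
Step 4: cheapest edge leaving the tree is n1-n4 (2); add n1.
Step 5: cheapest edge leaving the tree is n1-n3 (1); add n3.
Step 6: cheapest edge leaving the tree is n8-n9 (5); add n9.
Step 7: cheapest edge leaving the tree is n5-n6 (9); add n6.
Step 8: cheapest edge leaving the tree is n2-n7 (15); add n2.
MST edges: n4-n7, n4-n8, n5-n8, n1-n4, n1-n3, n8-n9, n5-n6, n2-n7; total weight 10+1+1+2+1+5+9+15 = 44.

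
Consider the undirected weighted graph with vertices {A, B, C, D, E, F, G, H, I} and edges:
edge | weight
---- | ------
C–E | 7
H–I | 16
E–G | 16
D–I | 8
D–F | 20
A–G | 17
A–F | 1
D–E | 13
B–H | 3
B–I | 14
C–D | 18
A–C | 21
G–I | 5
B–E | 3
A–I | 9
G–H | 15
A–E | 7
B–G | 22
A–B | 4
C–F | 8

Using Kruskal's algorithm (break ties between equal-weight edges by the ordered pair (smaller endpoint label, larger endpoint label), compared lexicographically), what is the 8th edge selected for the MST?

Kruskal: consider edges lightest-first.
A–F (1): add — endpoints in different components.
B–E (3): add — endpoints in different components.
B–H (3): add — endpoints in different components.
A–B (4): add — endpoints in different components.
G–I (5): add — endpoints in different components.
A–E (7): skip — A and E already connected.
C–E (7): add — endpoints in different components.
C–F (8): skip — C and F already connected.
D–I (8): add — endpoints in different components.
A–I (9): add — endpoints in different components.
The 8th edge added is A–I.

A-I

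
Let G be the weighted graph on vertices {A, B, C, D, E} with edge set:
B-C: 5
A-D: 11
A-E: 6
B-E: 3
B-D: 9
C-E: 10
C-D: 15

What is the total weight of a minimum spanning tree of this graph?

23

Sort edges by weight, then run Kruskal:
B-E (3): add — endpoints in different components.
B-C (5): add — endpoints in different components.
A-E (6): add — endpoints in different components.
B-D (9): add — endpoints in different components.
MST edges: B-E, B-C, A-E, B-D; total weight 3+5+6+9 = 23.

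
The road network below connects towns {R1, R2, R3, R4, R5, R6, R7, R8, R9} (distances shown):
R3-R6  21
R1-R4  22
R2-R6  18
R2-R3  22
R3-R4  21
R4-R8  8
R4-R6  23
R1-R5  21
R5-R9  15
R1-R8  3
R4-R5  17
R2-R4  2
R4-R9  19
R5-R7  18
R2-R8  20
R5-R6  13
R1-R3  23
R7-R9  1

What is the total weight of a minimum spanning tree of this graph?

Grow the tree from R1 using Prim:
Step 1: cheapest edge leaving the tree is R1-R8 (3); add R8.
Step 2: cheapest edge leaving the tree is R4-R8 (8); add R4.
Step 3: cheapest edge leaving the tree is R2-R4 (2); add R2.
Step 4: cheapest edge leaving the tree is R4-R5 (17); add R5.
Step 5: cheapest edge leaving the tree is R5-R6 (13); add R6.
Step 6: cheapest edge leaving the tree is R5-R9 (15); add R9.
Step 7: cheapest edge leaving the tree is R7-R9 (1); add R7.
Step 8: cheapest edge leaving the tree is R3-R4 (21); add R3.
MST edges: R1-R8, R4-R8, R2-R4, R4-R5, R5-R6, R5-R9, R7-R9, R3-R4; total weight 3+8+2+17+13+15+1+21 = 80.

80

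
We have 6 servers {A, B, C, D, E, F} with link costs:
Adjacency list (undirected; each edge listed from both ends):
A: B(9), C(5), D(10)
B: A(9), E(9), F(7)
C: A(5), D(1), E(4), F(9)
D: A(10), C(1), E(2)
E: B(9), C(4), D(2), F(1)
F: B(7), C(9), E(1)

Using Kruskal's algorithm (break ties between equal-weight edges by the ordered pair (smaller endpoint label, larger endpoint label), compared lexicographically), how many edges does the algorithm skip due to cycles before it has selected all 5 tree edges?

1

Sort edges by weight, then run Kruskal:
C—D (1): add. Components now {A} {B} {C,D} {E} {F}
E—F (1): add. Components now {A} {B} {C,D} {E,F}
D—E (2): add. Components now {A} {B} {C,D,E,F}
C—E (4): skip — C and E already connected.
A—C (5): add. Components now {A,C,D,E,F} {B}
B—F (7): add. Components now {A,B,C,D,E,F}
Edges rejected before the tree was complete: 1.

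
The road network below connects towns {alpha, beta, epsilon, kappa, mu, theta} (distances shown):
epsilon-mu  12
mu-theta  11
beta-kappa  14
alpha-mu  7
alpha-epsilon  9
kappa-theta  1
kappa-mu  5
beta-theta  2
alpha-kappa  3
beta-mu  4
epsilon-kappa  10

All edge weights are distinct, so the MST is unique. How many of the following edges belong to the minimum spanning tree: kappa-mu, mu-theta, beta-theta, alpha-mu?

1

Kruskal's algorithm — process edges by increasing weight (ties by edge label):
kappa-theta (1): add. Components now {mu} {alpha} {epsilon} {kappa,theta} {beta}
beta-theta (2): add. Components now {mu} {alpha} {epsilon} {beta,kappa,theta}
alpha-kappa (3): add. Components now {mu} {alpha,beta,kappa,theta} {epsilon}
beta-mu (4): add. Components now {alpha,beta,kappa,mu,theta} {epsilon}
kappa-mu (5): skip — mu and kappa already connected.
alpha-mu (7): skip — mu and alpha already connected.
alpha-epsilon (9): add. Components now {alpha,beta,epsilon,kappa,mu,theta}
MST edge set: {kappa-theta, beta-theta, alpha-kappa, beta-mu, alpha-epsilon}.
Of the listed edges, {beta-theta} are in the MST → 1.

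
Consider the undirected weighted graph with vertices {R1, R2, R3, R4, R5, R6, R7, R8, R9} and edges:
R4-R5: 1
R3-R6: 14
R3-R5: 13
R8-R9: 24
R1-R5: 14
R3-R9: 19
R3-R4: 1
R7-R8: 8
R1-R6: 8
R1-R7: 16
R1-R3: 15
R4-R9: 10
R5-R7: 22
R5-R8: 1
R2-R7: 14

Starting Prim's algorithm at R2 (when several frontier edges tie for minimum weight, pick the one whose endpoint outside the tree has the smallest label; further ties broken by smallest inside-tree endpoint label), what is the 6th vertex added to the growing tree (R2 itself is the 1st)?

Prim, starting at R2.
Step 1: cheapest edge leaving the tree is R2-R7 (14); add R7.
Step 2: cheapest edge leaving the tree is R7-R8 (8); add R8.
Step 3: cheapest edge leaving the tree is R5-R8 (1); add R5.
Step 4: cheapest edge leaving the tree is R4-R5 (1); add R4.
Step 5: cheapest edge leaving the tree is R3-R4 (1); add R3.
Step 6: cheapest edge leaving the tree is R4-R9 (10); add R9.
Step 7: cheapest edge leaving the tree is R1-R5 (14); add R1.
Step 8: cheapest edge leaving the tree is R1-R6 (8); add R6.
Vertex order: R2, R7, R8, R5, R4, R3, R9, R1, R6. The 6th vertex is R3.

R3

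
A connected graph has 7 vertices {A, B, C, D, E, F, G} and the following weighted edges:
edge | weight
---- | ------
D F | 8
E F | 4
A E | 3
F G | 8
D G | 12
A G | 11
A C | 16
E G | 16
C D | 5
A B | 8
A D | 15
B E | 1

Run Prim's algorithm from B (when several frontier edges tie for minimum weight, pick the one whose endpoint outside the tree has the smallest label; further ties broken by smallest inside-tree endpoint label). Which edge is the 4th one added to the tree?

D-F

Prim, starting at B.
Step 1: frontier [B E 1, A B 8] → take B E (1); add E.
Step 2: frontier [A B 8, A E 3, E F 4, E G 16] → take A E (3); add A.
Step 3: frontier [A G 11, A D 15, A C 16, E F 4, E G 16] → take E F (4); add F.
Step 4: frontier [A G 11, A D 15, A C 16, E G 16, D F 8, F G 8] → take D F (8); add D.
Step 5: frontier [A G 11, A C 16, C D 5, D G 12, E G 16, F G 8] → take C D (5); add C.
Step 6: frontier [A G 11, D G 12, E G 16, F G 8] → take F G (8); add G.
The 4th edge added is D F.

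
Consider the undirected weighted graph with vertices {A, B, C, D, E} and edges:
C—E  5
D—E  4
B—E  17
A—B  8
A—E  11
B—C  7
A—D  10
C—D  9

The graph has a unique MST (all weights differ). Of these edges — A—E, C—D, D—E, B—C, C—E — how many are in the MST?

3

Sort edges by weight, then run Kruskal:
D—E (4): add — endpoints in different components.
C—E (5): add — endpoints in different components.
B—C (7): add — endpoints in different components.
A—B (8): add — endpoints in different components.
MST edge set: {D—E, C—E, B—C, A—B}.
Of the listed edges, {D—E, B—C, C—E} are in the MST → 3.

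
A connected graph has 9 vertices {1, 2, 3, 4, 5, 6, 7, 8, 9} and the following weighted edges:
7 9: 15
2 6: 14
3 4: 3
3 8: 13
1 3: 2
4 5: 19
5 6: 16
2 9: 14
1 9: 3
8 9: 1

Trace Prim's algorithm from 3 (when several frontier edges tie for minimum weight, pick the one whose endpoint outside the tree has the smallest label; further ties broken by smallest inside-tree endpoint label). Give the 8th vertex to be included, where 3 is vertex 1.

Prim, starting at 3.
Step 1: frontier [1 3 2, 3 4 3, 3 8 13] → take 1 3 (2); add 1.
Step 2: frontier [1 9 3, 3 4 3, 3 8 13] → take 3 4 (3); add 4.
Step 3: frontier [1 9 3, 3 8 13, 4 5 19] → take 1 9 (3); add 9.
Step 4: frontier [3 8 13, 4 5 19, 8 9 1, 2 9 14, 7 9 15] → take 8 9 (1); add 8.
Step 5: frontier [4 5 19, 2 9 14, 7 9 15] → take 2 9 (14); add 2.
Step 6: frontier [2 6 14, 4 5 19, 7 9 15] → take 2 6 (14); add 6.
Step 7: frontier [4 5 19, 5 6 16, 7 9 15] → take 7 9 (15); add 7.
Step 8: frontier [4 5 19, 5 6 16] → take 5 6 (16); add 5.
Vertex order: 3, 1, 4, 9, 8, 2, 6, 7, 5. The 8th vertex is 7.

7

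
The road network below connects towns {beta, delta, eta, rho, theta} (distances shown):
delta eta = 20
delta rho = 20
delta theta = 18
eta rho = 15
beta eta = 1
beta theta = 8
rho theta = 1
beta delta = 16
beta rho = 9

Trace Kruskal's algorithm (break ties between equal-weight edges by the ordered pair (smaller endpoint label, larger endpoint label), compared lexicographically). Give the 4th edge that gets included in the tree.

beta-delta

Kruskal's algorithm — process edges by increasing weight (ties by edge label):
beta eta (1): add. Components now {theta} {beta,eta} {rho} {delta}
rho theta (1): add. Components now {rho,theta} {beta,eta} {delta}
beta theta (8): add. Components now {beta,eta,rho,theta} {delta}
beta rho (9): skip — beta and rho already connected.
eta rho (15): skip — rho and eta already connected.
beta delta (16): add. Components now {beta,delta,eta,rho,theta}
The 4th edge added is beta delta.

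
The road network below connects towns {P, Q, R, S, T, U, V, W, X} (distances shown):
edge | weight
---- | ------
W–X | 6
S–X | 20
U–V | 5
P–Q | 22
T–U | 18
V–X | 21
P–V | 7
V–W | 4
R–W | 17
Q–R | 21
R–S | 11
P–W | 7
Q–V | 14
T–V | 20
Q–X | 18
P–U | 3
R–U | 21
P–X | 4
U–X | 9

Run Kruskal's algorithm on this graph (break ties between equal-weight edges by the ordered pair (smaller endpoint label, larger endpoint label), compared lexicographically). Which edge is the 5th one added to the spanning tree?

Kruskal: consider edges lightest-first.
P–U (3): add — endpoints in different components.
P–X (4): add — endpoints in different components.
V–W (4): add — endpoints in different components.
U–V (5): add — endpoints in different components.
W–X (6): skip — X and W already connected.
P–V (7): skip — V and P already connected.
P–W (7): skip — P and W already connected.
U–X (9): skip — X and U already connected.
R–S (11): add — endpoints in different components.
Q–V (14): add — endpoints in different components.
R–W (17): add — endpoints in different components.
Q–X (18): skip — Q and X already connected.
T–U (18): add — endpoints in different components.
The 5th edge added is R–S.

R-S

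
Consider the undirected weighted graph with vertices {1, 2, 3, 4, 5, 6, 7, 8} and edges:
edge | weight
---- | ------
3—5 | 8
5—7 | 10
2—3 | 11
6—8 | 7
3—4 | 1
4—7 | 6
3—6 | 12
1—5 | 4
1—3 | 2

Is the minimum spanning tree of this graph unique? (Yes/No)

Yes

Kruskal: consider edges lightest-first.
3—4 (1): add — endpoints in different components.
1—3 (2): add — endpoints in different components.
1—5 (4): add — endpoints in different components.
4—7 (6): add — endpoints in different components.
6—8 (7): add — endpoints in different components.
3—5 (8): skip — 3 and 5 already connected.
5—7 (10): skip — 5 and 7 already connected.
2—3 (11): add — endpoints in different components.
3—6 (12): add — endpoints in different components.
Every non-tree edge has weight strictly greater than the heaviest edge on the tree path between its endpoints, so the MST is unique.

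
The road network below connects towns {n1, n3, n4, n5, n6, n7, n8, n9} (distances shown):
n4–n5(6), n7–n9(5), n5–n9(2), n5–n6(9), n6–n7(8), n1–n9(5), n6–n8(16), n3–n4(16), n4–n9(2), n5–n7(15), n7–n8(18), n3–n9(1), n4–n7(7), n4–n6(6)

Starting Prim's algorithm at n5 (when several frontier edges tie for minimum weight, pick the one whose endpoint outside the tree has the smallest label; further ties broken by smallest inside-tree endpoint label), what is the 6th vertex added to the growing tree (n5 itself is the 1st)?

n7

Prim's algorithm from n5:
Step 1: cheapest edge leaving the tree is n5–n9 (2); add n9.
Step 2: cheapest edge leaving the tree is n3–n9 (1); add n3.
Step 3: cheapest edge leaving the tree is n4–n9 (2); add n4.
Step 4: cheapest edge leaving the tree is n1–n9 (5); add n1.
Step 5: cheapest edge leaving the tree is n7–n9 (5); add n7.
Step 6: cheapest edge leaving the tree is n4–n6 (6); add n6.
Step 7: cheapest edge leaving the tree is n6–n8 (16); add n8.
Vertex order: n5, n9, n3, n4, n1, n7, n6, n8. The 6th vertex is n7.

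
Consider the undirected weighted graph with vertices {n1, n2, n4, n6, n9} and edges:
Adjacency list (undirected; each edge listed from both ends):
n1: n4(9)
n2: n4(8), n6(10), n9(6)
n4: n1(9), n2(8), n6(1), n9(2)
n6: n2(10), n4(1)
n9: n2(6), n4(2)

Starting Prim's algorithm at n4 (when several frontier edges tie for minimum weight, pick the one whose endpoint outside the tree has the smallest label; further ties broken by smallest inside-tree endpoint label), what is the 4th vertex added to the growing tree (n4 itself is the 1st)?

Prim's algorithm from n4:
Step 1: frontier [n4–n6 1, n4–n9 2, n2–n4 8, n1–n4 9] → take n4–n6 (1); add n6.
Step 2: frontier [n4–n9 2, n2–n4 8, n1–n4 9, n2–n6 10] → take n4–n9 (2); add n9.
Step 3: frontier [n2–n4 8, n1–n4 9, n2–n6 10, n2–n9 6] → take n2–n9 (6); add n2.
Step 4: frontier [n1–n4 9] → take n1–n4 (9); add n1.
Vertex order: n4, n6, n9, n2, n1. The 4th vertex is n2.

n2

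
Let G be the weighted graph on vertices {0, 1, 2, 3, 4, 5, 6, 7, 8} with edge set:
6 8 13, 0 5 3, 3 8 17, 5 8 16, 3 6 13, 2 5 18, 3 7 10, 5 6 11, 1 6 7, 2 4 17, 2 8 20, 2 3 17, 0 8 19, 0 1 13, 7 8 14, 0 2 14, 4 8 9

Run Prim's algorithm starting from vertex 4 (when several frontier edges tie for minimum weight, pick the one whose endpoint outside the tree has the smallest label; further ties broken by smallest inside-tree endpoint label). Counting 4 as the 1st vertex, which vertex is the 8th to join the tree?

Grow the tree from 4 using Prim:
Step 1: cheapest edge leaving the tree is 4 8 (9); add 8.
Step 2: cheapest edge leaving the tree is 6 8 (13); add 6.
Step 3: cheapest edge leaving the tree is 1 6 (7); add 1.
Step 4: cheapest edge leaving the tree is 5 6 (11); add 5.
Step 5: cheapest edge leaving the tree is 0 5 (3); add 0.
Step 6: cheapest edge leaving the tree is 3 6 (13); add 3.
Step 7: cheapest edge leaving the tree is 3 7 (10); add 7.
Step 8: cheapest edge leaving the tree is 0 2 (14); add 2.
Vertex order: 4, 8, 6, 1, 5, 0, 3, 7, 2. The 8th vertex is 7.

7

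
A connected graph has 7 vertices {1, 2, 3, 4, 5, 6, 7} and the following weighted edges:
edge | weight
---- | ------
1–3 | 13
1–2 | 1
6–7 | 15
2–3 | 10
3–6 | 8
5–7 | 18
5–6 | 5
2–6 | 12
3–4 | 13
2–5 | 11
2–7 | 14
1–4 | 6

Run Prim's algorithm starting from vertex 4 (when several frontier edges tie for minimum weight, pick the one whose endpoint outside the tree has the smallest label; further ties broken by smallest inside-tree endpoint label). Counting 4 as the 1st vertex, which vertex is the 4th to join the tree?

Prim, starting at 4.
Step 1: cheapest edge leaving the tree is 1–4 (6); add 1.
Step 2: cheapest edge leaving the tree is 1–2 (1); add 2.
Step 3: cheapest edge leaving the tree is 2–3 (10); add 3.
Step 4: cheapest edge leaving the tree is 3–6 (8); add 6.
Step 5: cheapest edge leaving the tree is 5–6 (5); add 5.
Step 6: cheapest edge leaving the tree is 2–7 (14); add 7.
Vertex order: 4, 1, 2, 3, 6, 5, 7. The 4th vertex is 3.

3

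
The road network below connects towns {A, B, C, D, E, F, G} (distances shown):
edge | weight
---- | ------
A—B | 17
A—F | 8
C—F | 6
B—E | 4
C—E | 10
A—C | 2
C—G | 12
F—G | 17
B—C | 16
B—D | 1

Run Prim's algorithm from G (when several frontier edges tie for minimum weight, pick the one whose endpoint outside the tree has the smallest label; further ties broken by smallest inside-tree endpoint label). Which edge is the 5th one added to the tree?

B-E

Prim, starting at G.
Step 1: cheapest edge leaving the tree is C—G (12); add C.
Step 2: cheapest edge leaving the tree is A—C (2); add A.
Step 3: cheapest edge leaving the tree is C—F (6); add F.
Step 4: cheapest edge leaving the tree is C—E (10); add E.
Step 5: cheapest edge leaving the tree is B—E (4); add B.
Step 6: cheapest edge leaving the tree is B—D (1); add D.
The 5th edge added is B—E.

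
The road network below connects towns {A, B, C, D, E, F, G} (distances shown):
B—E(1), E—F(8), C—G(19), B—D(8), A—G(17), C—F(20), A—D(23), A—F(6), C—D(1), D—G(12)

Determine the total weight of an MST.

36

Kruskal's algorithm — process edges by increasing weight (ties by edge label):
B—E (1): add. Components now {A} {B,E} {C} {D} {F} {G}
C—D (1): add. Components now {A} {B,E} {C,D} {F} {G}
A—F (6): add. Components now {A,F} {B,E} {C,D} {G}
B—D (8): add. Components now {A,F} {B,C,D,E} {G}
E—F (8): add. Components now {A,B,C,D,E,F} {G}
D—G (12): add. Components now {A,B,C,D,E,F,G}
MST edges: B—E, C—D, A—F, B—D, E—F, D—G; total weight 1+1+6+8+8+12 = 36.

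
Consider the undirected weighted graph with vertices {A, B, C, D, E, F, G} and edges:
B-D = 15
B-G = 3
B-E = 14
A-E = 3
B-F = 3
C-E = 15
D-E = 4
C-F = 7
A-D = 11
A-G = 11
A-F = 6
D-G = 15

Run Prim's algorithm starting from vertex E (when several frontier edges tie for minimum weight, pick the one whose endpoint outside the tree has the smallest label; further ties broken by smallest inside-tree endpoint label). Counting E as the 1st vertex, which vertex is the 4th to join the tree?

F

Prim, starting at E.
Step 1: cheapest edge leaving the tree is A-E (3); add A.
Step 2: cheapest edge leaving the tree is D-E (4); add D.
Step 3: cheapest edge leaving the tree is A-F (6); add F.
Step 4: cheapest edge leaving the tree is B-F (3); add B.
Step 5: cheapest edge leaving the tree is B-G (3); add G.
Step 6: cheapest edge leaving the tree is C-F (7); add C.
Vertex order: E, A, D, F, B, G, C. The 4th vertex is F.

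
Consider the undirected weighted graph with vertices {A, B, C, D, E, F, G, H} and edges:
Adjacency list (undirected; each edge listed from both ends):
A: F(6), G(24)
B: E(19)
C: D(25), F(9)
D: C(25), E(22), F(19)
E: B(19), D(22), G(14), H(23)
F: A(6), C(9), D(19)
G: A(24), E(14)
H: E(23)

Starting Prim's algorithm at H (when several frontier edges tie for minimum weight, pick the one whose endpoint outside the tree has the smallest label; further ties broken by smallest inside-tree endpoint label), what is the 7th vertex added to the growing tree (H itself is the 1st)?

A

Prim's algorithm from H:
Step 1: frontier [E—H 23] → take E—H (23); add E.
Step 2: frontier [E—G 14, B—E 19, D—E 22] → take E—G (14); add G.
Step 3: frontier [B—E 19, D—E 22, A—G 24] → take B—E (19); add B.
Step 4: frontier [D—E 22, A—G 24] → take D—E (22); add D.
Step 5: frontier [D—F 19, C—D 25, A—G 24] → take D—F (19); add F.
Step 6: frontier [C—D 25, A—F 6, C—F 9, A—G 24] → take A—F (6); add A.
Step 7: frontier [C—D 25, C—F 9] → take C—F (9); add C.
Vertex order: H, E, G, B, D, F, A, C. The 7th vertex is A.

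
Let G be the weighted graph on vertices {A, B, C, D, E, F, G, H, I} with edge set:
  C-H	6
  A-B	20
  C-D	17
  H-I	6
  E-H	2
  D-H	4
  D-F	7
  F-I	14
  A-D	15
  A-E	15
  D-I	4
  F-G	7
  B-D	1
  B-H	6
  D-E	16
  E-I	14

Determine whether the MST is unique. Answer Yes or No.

No

Kruskal's algorithm — process edges by increasing weight (ties by edge label):
B-D (1): add — endpoints in different components.
E-H (2): add — endpoints in different components.
D-H (4): add — endpoints in different components.
D-I (4): add — endpoints in different components.
B-H (6): skip — B and H already connected.
C-H (6): add — endpoints in different components.
H-I (6): skip — H and I already connected.
D-F (7): add — endpoints in different components.
F-G (7): add — endpoints in different components.
E-I (14): skip — E and I already connected.
F-I (14): skip — F and I already connected.
A-D (15): add — endpoints in different components.
Non-tree edge A-E has weight 15, equal to the heaviest edge on its tree cycle — swapping gives another MST of the same weight. Not unique.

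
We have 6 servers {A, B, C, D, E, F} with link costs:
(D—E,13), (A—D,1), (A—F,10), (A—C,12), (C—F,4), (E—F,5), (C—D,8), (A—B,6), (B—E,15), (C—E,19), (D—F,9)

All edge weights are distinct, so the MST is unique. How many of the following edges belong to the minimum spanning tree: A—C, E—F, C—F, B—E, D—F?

Sort edges by weight, then run Kruskal:
A—D (1): add — endpoints in different components.
C—F (4): add — endpoints in different components.
E—F (5): add — endpoints in different components.
A—B (6): add — endpoints in different components.
C—D (8): add — endpoints in different components.
MST edge set: {A—D, C—F, E—F, A—B, C—D}.
Of the listed edges, {E—F, C—F} are in the MST → 2.

2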